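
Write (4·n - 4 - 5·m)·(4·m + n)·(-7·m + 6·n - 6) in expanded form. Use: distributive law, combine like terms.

-197·m^2·n + 38·m·n^2 - 134·m·n + 24·n^3 - 48·n^2 + 232·m^2 + 96·m + 24·n + 140·m^3

(4·n - 4 - 5·m)·(4·m + n)·(-7·m + 6·n - 6)
= (16·m·n + 4·n^2 - 16·m - 4·n - 20·m^2 - 5·m·n)·(-7·m + 6·n - 6)    [distributive law]
= (11·m·n + 4·n^2 - 16·m - 4·n - 20·m^2)·(-7·m + 6·n - 6)    [combine like terms]
= -77·m^2·n + 66·m·n^2 - 66·m·n - 28·m·n^2 + 24·n^3 - 24·n^2 + 112·m^2 - 96·m·n + 96·m + 28·m·n - 24·n^2 + 24·n + 140·m^3 - 120·m^2·n + 120·m^2    [distributive law]
= -197·m^2·n + 38·m·n^2 - 134·m·n + 24·n^3 - 48·n^2 + 232·m^2 + 96·m + 24·n + 140·m^3    [combine like terms]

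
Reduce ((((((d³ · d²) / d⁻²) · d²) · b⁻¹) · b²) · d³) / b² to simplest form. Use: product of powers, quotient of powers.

((((((d³ · d²) / d⁻²) · d²) · b⁻¹) · b²) · d³) / b²
= (((((d⁵ / d⁻²) · d²) · b⁻¹) · b²) · d³) / b²    [product of powers]
= ((((d⁷ · d²) · b⁻¹) · b²) · d³) / b²    [quotient of powers]
= (((d⁹ · b⁻¹) · b²) · d³) / b²    [product of powers]
= b⁻¹·d¹²    [quotient of powers; product of powers]

b⁻¹·d¹²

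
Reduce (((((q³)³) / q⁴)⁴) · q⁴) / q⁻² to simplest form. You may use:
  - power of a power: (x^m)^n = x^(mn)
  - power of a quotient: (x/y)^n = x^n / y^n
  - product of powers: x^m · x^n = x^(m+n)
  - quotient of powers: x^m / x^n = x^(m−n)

q²⁶

(((((q³)³) / q⁴)⁴) · q⁴) / q⁻²
= (((((q³)³)⁴) / ((q⁴)⁴)) · q⁴) / q⁻²    [power of a quotient]
= ((((q³)¹²) / ((q⁴)⁴)) · q⁴) / q⁻²    [power of a power]
= (((q³⁶) / ((q⁴)⁴)) · q⁴) / q⁻²    [power of a power]
= ((q³⁶ / q¹⁶) · q⁴) / q⁻²    [power of a power]
= (q²⁰ · q⁴) / q⁻²    [quotient of powers]
= q²⁴ / q⁻²    [product of powers]
= q²⁶    [quotient of powers]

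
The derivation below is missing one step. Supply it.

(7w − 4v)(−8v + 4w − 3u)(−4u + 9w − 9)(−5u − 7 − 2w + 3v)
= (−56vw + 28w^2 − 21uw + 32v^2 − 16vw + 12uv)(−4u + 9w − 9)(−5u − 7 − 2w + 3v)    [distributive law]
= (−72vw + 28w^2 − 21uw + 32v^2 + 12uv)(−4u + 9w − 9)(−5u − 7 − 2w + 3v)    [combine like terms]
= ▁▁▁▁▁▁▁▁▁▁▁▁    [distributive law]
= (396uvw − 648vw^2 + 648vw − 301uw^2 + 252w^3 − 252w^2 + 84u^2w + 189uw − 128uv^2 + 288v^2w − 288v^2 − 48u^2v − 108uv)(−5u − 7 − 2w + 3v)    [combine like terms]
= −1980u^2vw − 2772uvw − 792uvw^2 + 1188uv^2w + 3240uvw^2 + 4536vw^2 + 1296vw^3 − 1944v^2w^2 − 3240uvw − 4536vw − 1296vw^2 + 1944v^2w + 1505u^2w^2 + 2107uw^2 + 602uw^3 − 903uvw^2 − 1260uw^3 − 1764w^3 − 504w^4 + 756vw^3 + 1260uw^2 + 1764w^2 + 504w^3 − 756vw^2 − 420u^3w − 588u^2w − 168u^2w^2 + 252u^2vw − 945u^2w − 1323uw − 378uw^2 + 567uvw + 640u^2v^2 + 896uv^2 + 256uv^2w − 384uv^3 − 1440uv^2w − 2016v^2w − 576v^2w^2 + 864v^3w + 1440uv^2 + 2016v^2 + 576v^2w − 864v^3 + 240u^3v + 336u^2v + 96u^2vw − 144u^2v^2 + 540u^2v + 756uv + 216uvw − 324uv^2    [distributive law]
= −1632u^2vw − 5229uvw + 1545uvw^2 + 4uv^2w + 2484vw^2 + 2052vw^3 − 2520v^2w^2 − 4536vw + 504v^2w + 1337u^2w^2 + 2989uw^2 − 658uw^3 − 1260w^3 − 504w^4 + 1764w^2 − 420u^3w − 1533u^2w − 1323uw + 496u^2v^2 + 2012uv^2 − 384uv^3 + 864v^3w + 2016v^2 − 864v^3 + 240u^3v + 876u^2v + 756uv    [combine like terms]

Applying distributive law to the line above:

(288uvw − 648vw^2 + 648vw − 112uw^2 + 252w^3 − 252w^2 + 84u^2w − 189uw^2 + 189uw − 128uv^2 + 288v^2w − 288v^2 − 48u^2v + 108uvw − 108uv)(−5u − 7 − 2w + 3v)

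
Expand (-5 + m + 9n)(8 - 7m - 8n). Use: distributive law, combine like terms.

-40 + 43m + 112n - 7m^2 - 71mn - 72n^2

(-5 + m + 9n)(8 - 7m - 8n)
= -40 + 35m + 40n + 8m - 7m^2 - 8mn + 72n - 63mn - 72n^2    [distributive law]
= -40 + 43m + 112n - 7m^2 - 71mn - 72n^2    [combine like terms]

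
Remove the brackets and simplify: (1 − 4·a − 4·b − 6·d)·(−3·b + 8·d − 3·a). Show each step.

−3·b + 8·d − 3·a + 24·a·b − 14·a·d + 12·a^2 + 12·b^2 − 14·b·d − 48·d^2

(1 − 4·a − 4·b − 6·d)·(−3·b + 8·d − 3·a)
= −3·b + 8·d − 3·a + 12·a·b − 32·a·d + 12·a^2 + 12·b^2 − 32·b·d + 12·a·b + 18·b·d − 48·d^2 + 18·a·d    [distributive law]
= −3·b + 8·d − 3·a + 24·a·b − 14·a·d + 12·a^2 + 12·b^2 − 14·b·d − 48·d^2    [combine like terms]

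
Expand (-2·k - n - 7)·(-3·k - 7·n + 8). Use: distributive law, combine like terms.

(-2·k - n - 7)·(-3·k - 7·n + 8)
= 6·k^2 + 14·k·n - 16·k + 3·k·n + 7·n^2 - 8·n + 21·k + 49·n - 56    [distributive law]
= 6·k^2 + 17·k·n + 5·k + 7·n^2 + 41·n - 56    [combine like terms]

6·k^2 + 17·k·n + 5·k + 7·n^2 + 41·n - 56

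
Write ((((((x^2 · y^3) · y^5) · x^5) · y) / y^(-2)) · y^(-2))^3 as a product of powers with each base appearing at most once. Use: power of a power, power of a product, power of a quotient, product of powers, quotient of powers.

x^21y^27

((((((x^2 · y^3) · y^5) · x^5) · y) / y^(-2)) · y^(-2))^3
= ((((((x^2 · y^3) · y^5) · x^5) · y) / y^(-2))^3) · ((y^(-2))^3)    [power of a product]
= ((((((x^2 · y^3) · y^5) · x^5) · y)^3) / ((y^(-2))^3)) · ((y^(-2))^3)    [power of a quotient]
= ((((((x^2 · y^3) · y^5) · x^5)^3) · (y^3)) / ((y^(-2))^3)) · ((y^(-2))^3)    [power of a product]
= ((((((x^2 · y^3) · y^5)^3) · ((x^5)^3)) · (y^3)) / ((y^(-2))^3)) · ((y^(-2))^3)    [power of a product]
= ((((((x^2 · y^3)^3) · ((y^5)^3)) · ((x^5)^3)) · (y^3)) / ((y^(-2))^3)) · ((y^(-2))^3)    [power of a product]
= (((((((x^2)^3) · ((y^3)^3)) · ((y^5)^3)) · ((x^5)^3)) · (y^3)) / ((y^(-2))^3)) · ((y^(-2))^3)    [power of a product]
= (((((x^6 · ((y^3)^3)) · ((y^5)^3)) · ((x^5)^3)) · (y^3)) / ((y^(-2))^3)) · ((y^(-2))^3)    [power of a power]
= (((((x^6 · y^9) · ((y^5)^3)) · ((x^5)^3)) · (y^3)) / ((y^(-2))^3)) · ((y^(-2))^3)    [power of a power]
= (((((x^6 · y^9) · y^15) · ((x^5)^3)) · (y^3)) / ((y^(-2))^3)) · ((y^(-2))^3)    [power of a power]
= (((((x^6 · y^9) · y^15) · x^15) · (y^3)) / ((y^(-2))^3)) · ((y^(-2))^3)    [power of a power]
= (((((x^6 · y^9) · y^15) · x^15) · y^3) / y^(-6)) · ((y^(-2))^3)    [power of a power]
= (((((x^6 · y^9) · y^15) · x^15) · y^3) / y^(-6)) · y^(-6)    [power of a power]
= x^21y^27    [quotient of powers; product of powers]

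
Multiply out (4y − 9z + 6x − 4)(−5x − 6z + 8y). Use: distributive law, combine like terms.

(4y − 9z + 6x − 4)(−5x − 6z + 8y)
= −20xy − 24yz + 32y² + 45xz + 54z² − 72yz − 30x² − 36xz + 48xy + 20x + 24z − 32y    [distributive law]
= 28xy − 96yz + 32y² + 9xz + 54z² − 30x² + 20x + 24z − 32y    [combine like terms]

28xy − 96yz + 32y² + 9xz + 54z² − 30x² + 20x + 24z − 32y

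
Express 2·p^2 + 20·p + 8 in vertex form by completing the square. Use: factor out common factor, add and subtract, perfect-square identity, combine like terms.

2·p^2 + 20·p + 8
= 2(p^2 + 10·p) + 8    [factor out 2 from the p-terms]
= 2(p^2 + 10·p + 25 − 25) + 8    [add and subtract 25 inside the bracket]
= 2(p + 5)^2 − 50 + 8    [perfect-square identity]
= 2(p + 5)^2 − 42    [combine constants]

2(p + 5)^2 − 42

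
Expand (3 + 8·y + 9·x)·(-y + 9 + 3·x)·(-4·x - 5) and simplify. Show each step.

(3 + 8·y + 9·x)·(-y + 9 + 3·x)·(-4·x - 5)
= (-3·y + 27 + 9·x - 8·y² + 72·y + 24·x·y - 9·x·y + 81·x + 27·x²)·(-4·x - 5)    [distributive law]
= (69·y + 27 + 90·x - 8·y² + 15·x·y + 27·x²)·(-4·x - 5)    [combine like terms]
= -276·x·y - 345·y - 108·x - 135 - 360·x² - 450·x + 32·x·y² + 40·y² - 60·x²·y - 75·x·y - 108·x³ - 135·x²    [distributive law]
= -351·x·y - 345·y - 558·x - 135 - 495·x² + 32·x·y² + 40·y² - 60·x²·y - 108·x³    [combine like terms]

-351·x·y - 345·y - 558·x - 135 - 495·x² + 32·x·y² + 40·y² - 60·x²·y - 108·x³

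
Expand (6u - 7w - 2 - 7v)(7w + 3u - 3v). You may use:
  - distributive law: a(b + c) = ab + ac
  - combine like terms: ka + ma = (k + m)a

21uw + 18u^2 - 39uv - 49w^2 - 28vw - 14w - 6u + 6v + 21v^2

(6u - 7w - 2 - 7v)(7w + 3u - 3v)
= 42uw + 18u^2 - 18uv - 49w^2 - 21uw + 21vw - 14w - 6u + 6v - 49vw - 21uv + 21v^2    [distributive law]
= 21uw + 18u^2 - 39uv - 49w^2 - 28vw - 14w - 6u + 6v + 21v^2    [combine like terms]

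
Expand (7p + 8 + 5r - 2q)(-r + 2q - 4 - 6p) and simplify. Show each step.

-37pr + 26pq - 76p - 42p^2 - 28r + 24q - 32 - 5r^2 + 12qr - 4q^2

(7p + 8 + 5r - 2q)(-r + 2q - 4 - 6p)
= -7pr + 14pq - 28p - 42p^2 - 8r + 16q - 32 - 48p - 5r^2 + 10qr - 20r - 30pr + 2qr - 4q^2 + 8q + 12pq    [distributive law]
= -37pr + 26pq - 76p - 42p^2 - 28r + 24q - 32 - 5r^2 + 12qr - 4q^2    [combine like terms]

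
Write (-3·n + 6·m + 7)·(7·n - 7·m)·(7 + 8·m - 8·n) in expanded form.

(-3·n + 6·m + 7)·(7·n - 7·m)·(7 + 8·m - 8·n)
= (-21·n² + 21·m·n + 42·m·n - 42·m² + 49·n - 49·m)·(7 + 8·m - 8·n)    [distributive law]
= (-21·n² + 63·m·n - 42·m² + 49·n - 49·m)·(7 + 8·m - 8·n)    [combine like terms]
= -147·n² - 168·m·n² + 168·n³ + 441·m·n + 504·m²·n - 504·m·n² - 294·m² - 336·m³ + 336·m²·n + 343·n + 392·m·n - 392·n² - 343·m - 392·m² + 392·m·n    [distributive law]
= -539·n² - 672·m·n² + 168·n³ + 1225·m·n + 840·m²·n - 686·m² - 336·m³ + 343·n - 343·m    [combine like terms]

-539·n² - 672·m·n² + 168·n³ + 1225·m·n + 840·m²·n - 686·m² - 336·m³ + 343·n - 343·m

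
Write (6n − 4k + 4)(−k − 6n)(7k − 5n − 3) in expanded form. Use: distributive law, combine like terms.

(6n − 4k + 4)(−k − 6n)(7k − 5n − 3)
= (−6kn − 36n² + 4k² + 24kn − 4k − 24n)(7k − 5n − 3)    [distributive law]
= (18kn − 36n² + 4k² − 4k − 24n)(7k − 5n − 3)    [combine like terms]
= 126k²n − 90kn² − 54kn − 252kn² + 180n³ + 108n² + 28k³ − 20k²n − 12k² − 28k² + 20kn + 12k − 168kn + 120n² + 72n    [distributive law]
= 106k²n − 342kn² − 202kn + 180n³ + 228n² + 28k³ − 40k² + 12k + 72n    [combine like terms]

106k²n − 342kn² − 202kn + 180n³ + 228n² + 28k³ − 40k² + 12k + 72n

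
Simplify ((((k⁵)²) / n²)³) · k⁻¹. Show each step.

k²⁹n⁻⁶

((((k⁵)²) / n²)³) · k⁻¹
= ((((k⁵)²)³) / ((n²)³)) · k⁻¹    [power of a quotient]
= (((k⁵)⁶) / ((n²)³)) · k⁻¹    [power of a power]
= (k³⁰ / ((n²)³)) · k⁻¹    [power of a power]
= (k³⁰ / n⁶) · k⁻¹    [power of a power]
= k²⁹n⁻⁶    [quotient of powers; product of powers]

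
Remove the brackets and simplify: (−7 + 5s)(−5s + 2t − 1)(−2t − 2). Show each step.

−80st − 60s + 28t² + 14t − 14 + 50s²t + 50s² − 20st²

(−7 + 5s)(−5s + 2t − 1)(−2t − 2)
= (35s − 14t + 7 − 25s² + 10st − 5s)(−2t − 2)    [distributive law]
= (30s − 14t + 7 − 25s² + 10st)(−2t − 2)    [combine like terms]
= −60st − 60s + 28t² + 28t − 14t − 14 + 50s²t + 50s² − 20st² − 20st    [distributive law]
= −80st − 60s + 28t² + 14t − 14 + 50s²t + 50s² − 20st²    [combine like terms]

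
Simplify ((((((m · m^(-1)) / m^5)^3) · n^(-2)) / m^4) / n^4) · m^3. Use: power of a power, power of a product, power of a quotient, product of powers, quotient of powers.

((((((m · m^(-1)) / m^5)^3) · n^(-2)) / m^4) / n^4) · m^3
= ((((((m · m^(-1))^3) / ((m^5)^3)) · n^(-2)) / m^4) / n^4) · m^3    [power of a quotient]
= ((((((m^3) · ((m^(-1))^3)) / ((m^5)^3)) · n^(-2)) / m^4) / n^4) · m^3    [power of a product]
= (((((m^3 · m^(-3)) / ((m^5)^3)) · n^(-2)) / m^4) / n^4) · m^3    [power of a power]
= ((((m^0 / ((m^5)^3)) · n^(-2)) / m^4) / n^4) · m^3    [product of powers]
= ((((m^0 / m^15) · n^(-2)) / m^4) / n^4) · m^3    [power of a power]
= (((m^(-15) · n^(-2)) / m^4) / n^4) · m^3    [quotient of powers]
= m^(-16)n^(-6)    [quotient of powers; product of powers]

m^(-16)n^(-6)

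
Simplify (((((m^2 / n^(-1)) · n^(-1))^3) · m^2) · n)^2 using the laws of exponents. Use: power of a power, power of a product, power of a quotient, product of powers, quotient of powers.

m^16·n^2

(((((m^2 / n^(-1)) · n^(-1))^3) · m^2) · n)^2
= (((((m^2 / n^(-1)) · n^(-1))^3) · m^2)^2) · (n^2)    [power of a product]
= (((((m^2 / n^(-1)) · n^(-1))^3)^2) · ((m^2)^2)) · (n^2)    [power of a product]
= ((((m^2 / n^(-1)) · n^(-1))^6) · ((m^2)^2)) · (n^2)    [power of a power]
= ((((m^2 / n^(-1))^6) · ((n^(-1))^6)) · ((m^2)^2)) · (n^2)    [power of a product]
= (((((m^2)^6) / ((n^(-1))^6)) · ((n^(-1))^6)) · ((m^2)^2)) · (n^2)    [power of a quotient]
= (((m^12 / ((n^(-1))^6)) · ((n^(-1))^6)) · ((m^2)^2)) · (n^2)    [power of a power]
= (((m^12 / n^(-6)) · ((n^(-1))^6)) · ((m^2)^2)) · (n^2)    [power of a power]
= (((m^12 / n^(-6)) · n^(-6)) · ((m^2)^2)) · (n^2)    [power of a power]
= (((m^12 / n^(-6)) · n^(-6)) · m^4) · (n^2)    [power of a power]
= m^16·n^2    [quotient of powers; product of powers]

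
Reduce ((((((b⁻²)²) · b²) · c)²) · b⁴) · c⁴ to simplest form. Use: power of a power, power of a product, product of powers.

((((((b⁻²)²) · b²) · c)²) · b⁴) · c⁴
= ((((((b⁻²)²) · b²)²) · (c²)) · b⁴) · c⁴    [power of a product]
= ((((((b⁻²)²)²) · ((b²)²)) · (c²)) · b⁴) · c⁴    [power of a product]
= (((((b⁻²)⁴) · ((b²)²)) · (c²)) · b⁴) · c⁴    [power of a power]
= (((b⁻⁸ · ((b²)²)) · (c²)) · b⁴) · c⁴    [power of a power]
= (((b⁻⁸ · b⁴) · (c²)) · b⁴) · c⁴    [power of a power]
= ((b⁻⁴ · (c²)) · b⁴) · c⁴    [product of powers]
= c⁶    [product of powers]

c⁶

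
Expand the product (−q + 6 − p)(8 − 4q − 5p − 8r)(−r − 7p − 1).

(−q + 6 − p)(8 − 4q − 5p − 8r)(−r − 7p − 1)
= (−8q + 4q^2 + 5pq + 8qr + 48 − 24q − 30p − 48r − 8p + 4pq + 5p^2 + 8pr)(−r − 7p − 1)    [distributive law]
= (−32q + 4q^2 + 9pq + 8qr + 48 − 38p − 48r + 5p^2 + 8pr)(−r − 7p − 1)    [combine like terms]
= 32qr + 224pq + 32q − 4q^2r − 28pq^2 − 4q^2 − 9pqr − 63p^2q − 9pq − 8qr^2 − 56pqr − 8qr − 48r − 336p − 48 + 38pr + 266p^2 + 38p + 48r^2 + 336pr + 48r − 5p^2r − 35p^3 − 5p^2 − 8pr^2 − 56p^2r − 8pr    [distributive law]
= 24qr + 215pq + 32q − 4q^2r − 28pq^2 − 4q^2 − 65pqr − 63p^2q − 8qr^2 − 298p − 48 + 366pr + 261p^2 + 48r^2 − 61p^2r − 35p^3 − 8pr^2    [combine like terms]

24qr + 215pq + 32q − 4q^2r − 28pq^2 − 4q^2 − 65pqr − 63p^2q − 8qr^2 − 298p − 48 + 366pr + 261p^2 + 48r^2 − 61p^2r − 35p^3 − 8pr^2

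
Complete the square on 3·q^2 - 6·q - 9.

3·q^2 - 6·q - 9
= 3(q^2 - 2·q) - 9    [factor out 3 from the q-terms]
= 3(q^2 - 2·q + 1 - 1) - 9    [add and subtract 1 inside the bracket]
= 3(q - 1)^2 - 3 - 9    [perfect-square identity]
= 3(q - 1)^2 - 12    [combine constants]

3(q - 1)^2 - 12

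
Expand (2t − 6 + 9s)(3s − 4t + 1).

(2t − 6 + 9s)(3s − 4t + 1)
= 6st − 8t^2 + 2t − 18s + 24t − 6 + 27s^2 − 36st + 9s    [distributive law]
= −30st − 8t^2 + 26t − 9s − 6 + 27s^2    [combine like terms]

−30st − 8t^2 + 26t − 9s − 6 + 27s^2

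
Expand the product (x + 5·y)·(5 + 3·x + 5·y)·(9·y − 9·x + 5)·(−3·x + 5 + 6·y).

(x + 5·y)·(5 + 3·x + 5·y)·(9·y − 9·x + 5)·(−3·x + 5 + 6·y)
= (5·x + 3·x^2 + 5·x·y + 25·y + 15·x·y + 25·y^2)·(9·y − 9·x + 5)·(−3·x + 5 + 6·y)    [distributive law]
= (5·x + 3·x^2 + 20·x·y + 25·y + 25·y^2)·(9·y − 9·x + 5)·(−3·x + 5 + 6·y)    [combine like terms]
= (45·x·y − 45·x^2 + 25·x + 27·x^2·y − 27·x^3 + 15·x^2 + 180·x·y^2 − 180·x^2·y + 100·x·y + 225·y^2 − 225·x·y + 125·y + 225·y^3 − 225·x·y^2 + 125·y^2)·(−3·x + 5 + 6·y)    [distributive law]
= (−80·x·y − 30·x^2 + 25·x − 153·x^2·y − 27·x^3 − 45·x·y^2 + 350·y^2 + 125·y + 225·y^3)·(−3·x + 5 + 6·y)    [combine like terms]
= 240·x^2·y − 400·x·y − 480·x·y^2 + 90·x^3 − 150·x^2 − 180·x^2·y − 75·x^2 + 125·x + 150·x·y + 459·x^3·y − 765·x^2·y − 918·x^2·y^2 + 81·x^4 − 135·x^3 − 162·x^3·y + 135·x^2·y^2 − 225·x·y^2 − 270·x·y^3 − 1050·x·y^2 + 1750·y^2 + 2100·y^3 − 375·x·y + 625·y + 750·y^2 − 675·x·y^3 + 1125·y^3 + 1350·y^4    [distributive law]
= −705·x^2·y − 625·x·y − 1755·x·y^2 − 45·x^3 − 225·x^2 + 125·x + 297·x^3·y − 783·x^2·y^2 + 81·x^4 − 945·x·y^3 + 2500·y^2 + 3225·y^3 + 625·y + 1350·y^4    [combine like terms]

−705·x^2·y − 625·x·y − 1755·x·y^2 − 45·x^3 − 225·x^2 + 125·x + 297·x^3·y − 783·x^2·y^2 + 81·x^4 − 945·x·y^3 + 2500·y^2 + 3225·y^3 + 625·y + 1350·y^4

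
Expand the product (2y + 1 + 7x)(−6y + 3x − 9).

−12y^2 − 36xy − 24y − 60x − 9 + 21x^2

(2y + 1 + 7x)(−6y + 3x − 9)
= −12y^2 + 6xy − 18y − 6y + 3x − 9 − 42xy + 21x^2 − 63x    [distributive law]
= −12y^2 − 36xy − 24y − 60x − 9 + 21x^2    [combine like terms]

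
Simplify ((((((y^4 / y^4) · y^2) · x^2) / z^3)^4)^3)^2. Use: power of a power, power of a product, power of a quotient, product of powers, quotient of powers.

((((((y^4 / y^4) · y^2) · x^2) / z^3)^4)^3)^2
= (((((y^4 / y^4) · y^2) · x^2) / z^3)^4)^6    [power of a power]
= ((((y^4 / y^4) · y^2) · x^2) / z^3)^24    [power of a power]
= ((((y^4 / y^4) · y^2) · x^2)^24) / ((z^3)^24)    [power of a quotient]
= ((((y^4 / y^4) · y^2)^24) · ((x^2)^24)) / ((z^3)^24)    [power of a product]
= ((((y^4 / y^4)^24) · ((y^2)^24)) · ((x^2)^24)) / ((z^3)^24)    [power of a product]
= (((((y^4)^24) / ((y^4)^24)) · ((y^2)^24)) · ((x^2)^24)) / ((z^3)^24)    [power of a quotient]
= (((y^96 / ((y^4)^24)) · ((y^2)^24)) · ((x^2)^24)) / ((z^3)^24)    [power of a power]
= (((y^96 / y^96) · ((y^2)^24)) · ((x^2)^24)) / ((z^3)^24)    [power of a power]
= ((y^0 · ((y^2)^24)) · ((x^2)^24)) / ((z^3)^24)    [quotient of powers]
= ((y^0 · y^48) · ((x^2)^24)) / ((z^3)^24)    [power of a power]
= (y^48 · ((x^2)^24)) / ((z^3)^24)    [product of powers]
= (y^48 · x^48) / ((z^3)^24)    [power of a power]
= (y^48 · x^48) / z^72    [power of a power]
= x^48·y^48·z^(-72)    [quotient of powers]

x^48·y^48·z^(-72)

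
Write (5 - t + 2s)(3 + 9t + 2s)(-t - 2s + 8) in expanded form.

(5 - t + 2s)(3 + 9t + 2s)(-t - 2s + 8)
= (15 + 45t + 10s - 3t - 9t^2 - 2st + 6s + 18st + 4s^2)(-t - 2s + 8)    [distributive law]
= (15 + 42t + 16s - 9t^2 + 16st + 4s^2)(-t - 2s + 8)    [combine like terms]
= -15t - 30s + 120 - 42t^2 - 84st + 336t - 16st - 32s^2 + 128s + 9t^3 + 18st^2 - 72t^2 - 16st^2 - 32s^2t + 128st - 4s^2t - 8s^3 + 32s^2    [distributive law]
= 321t + 98s + 120 - 114t^2 + 28st + 9t^3 + 2st^2 - 36s^2t - 8s^3    [combine like terms]

321t + 98s + 120 - 114t^2 + 28st + 9t^3 + 2st^2 - 36s^2t - 8s^3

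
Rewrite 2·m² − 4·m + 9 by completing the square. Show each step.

2(m − 1)² + 7

2·m² − 4·m + 9
= 2(m² − 2·m) + 9    [factor out 2 from the m-terms]
= 2(m² − 2·m + 1 − 1) + 9    [add and subtract 1 inside the bracket]
= 2(m − 1)² − 2 + 9    [perfect-square identity]
= 2(m − 1)² + 7    [combine constants]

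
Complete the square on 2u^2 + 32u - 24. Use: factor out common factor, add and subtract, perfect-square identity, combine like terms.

2u^2 + 32u - 24
= 2(u^2 + 16u) - 24    [factor out 2 from the u-terms]
= 2(u^2 + 16u + 64 - 64) - 24    [add and subtract 64 inside the bracket]
= 2(u + 8)^2 - 128 - 24    [perfect-square identity]
= 2(u + 8)^2 - 152    [combine constants]

2(u + 8)^2 - 152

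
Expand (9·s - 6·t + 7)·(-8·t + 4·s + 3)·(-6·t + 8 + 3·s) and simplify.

720·s·t² - 1320·s·t - 504·s²·t + 453·s² + 108·s³ + 503·s - 288·t³ + 828·t² - 718·t + 168

(9·s - 6·t + 7)·(-8·t + 4·s + 3)·(-6·t + 8 + 3·s)
= (-72·s·t + 36·s² + 27·s + 48·t² - 24·s·t - 18·t - 56·t + 28·s + 21)·(-6·t + 8 + 3·s)    [distributive law]
= (-96·s·t + 36·s² + 55·s + 48·t² - 74·t + 21)·(-6·t + 8 + 3·s)    [combine like terms]
= 576·s·t² - 768·s·t - 288·s²·t - 216·s²·t + 288·s² + 108·s³ - 330·s·t + 440·s + 165·s² - 288·t³ + 384·t² + 144·s·t² + 444·t² - 592·t - 222·s·t - 126·t + 168 + 63·s    [distributive law]
= 720·s·t² - 1320·s·t - 504·s²·t + 453·s² + 108·s³ + 503·s - 288·t³ + 828·t² - 718·t + 168    [combine like terms]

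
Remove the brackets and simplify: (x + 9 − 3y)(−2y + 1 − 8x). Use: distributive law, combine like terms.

22xy − 71x − 8x² − 21y + 9 + 6y²

(x + 9 − 3y)(−2y + 1 − 8x)
= −2xy + x − 8x² − 18y + 9 − 72x + 6y² − 3y + 24xy    [distributive law]
= 22xy − 71x − 8x² − 21y + 9 + 6y²    [combine like terms]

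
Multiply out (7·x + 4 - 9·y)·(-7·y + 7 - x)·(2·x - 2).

-80·x²·y - 102·x·y + 104·x² - 34·x - 14·x³ + 182·y - 56 + 126·x·y² - 126·y²

(7·x + 4 - 9·y)·(-7·y + 7 - x)·(2·x - 2)
= (-49·x·y + 49·x - 7·x² - 28·y + 28 - 4·x + 63·y² - 63·y + 9·x·y)·(2·x - 2)    [distributive law]
= (-40·x·y + 45·x - 7·x² - 91·y + 28 + 63·y²)·(2·x - 2)    [combine like terms]
= -80·x²·y + 80·x·y + 90·x² - 90·x - 14·x³ + 14·x² - 182·x·y + 182·y + 56·x - 56 + 126·x·y² - 126·y²    [distributive law]
= -80·x²·y - 102·x·y + 104·x² - 34·x - 14·x³ + 182·y - 56 + 126·x·y² - 126·y²    [combine like terms]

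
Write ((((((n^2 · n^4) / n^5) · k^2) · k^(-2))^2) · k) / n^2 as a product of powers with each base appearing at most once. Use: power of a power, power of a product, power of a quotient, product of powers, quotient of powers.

k

((((((n^2 · n^4) / n^5) · k^2) · k^(-2))^2) · k) / n^2
= ((((((n^2 · n^4) / n^5) · k^2)^2) · ((k^(-2))^2)) · k) / n^2    [power of a product]
= ((((((n^2 · n^4) / n^5)^2) · ((k^2)^2)) · ((k^(-2))^2)) · k) / n^2    [power of a product]
= ((((((n^2 · n^4)^2) / ((n^5)^2)) · ((k^2)^2)) · ((k^(-2))^2)) · k) / n^2    [power of a quotient]
= (((((((n^2)^2) · ((n^4)^2)) / ((n^5)^2)) · ((k^2)^2)) · ((k^(-2))^2)) · k) / n^2    [power of a product]
= (((((n^4 · ((n^4)^2)) / ((n^5)^2)) · ((k^2)^2)) · ((k^(-2))^2)) · k) / n^2    [power of a power]
= (((((n^4 · n^8) / ((n^5)^2)) · ((k^2)^2)) · ((k^(-2))^2)) · k) / n^2    [power of a power]
= ((((n^12 / ((n^5)^2)) · ((k^2)^2)) · ((k^(-2))^2)) · k) / n^2    [product of powers]
= ((((n^12 / n^10) · ((k^2)^2)) · ((k^(-2))^2)) · k) / n^2    [power of a power]
= (((n^2 · ((k^2)^2)) · ((k^(-2))^2)) · k) / n^2    [quotient of powers]
= (((n^2 · k^4) · ((k^(-2))^2)) · k) / n^2    [power of a power]
= (((n^2 · k^4) · k^(-4)) · k) / n^2    [power of a power]
= k    [quotient of powers; product of powers]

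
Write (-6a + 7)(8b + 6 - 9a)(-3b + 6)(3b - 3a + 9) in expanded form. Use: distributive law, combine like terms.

432ab³ - 918a²b² + 1827ab² - 513a²b - 2331ab + 4698a² - 6102a + 486a³b - 972a³ - 504b³ - 882b² + 2646b + 2268

(-6a + 7)(8b + 6 - 9a)(-3b + 6)(3b - 3a + 9)
= (-48ab - 36a + 54a² + 56b + 42 - 63a)(-3b + 6)(3b - 3a + 9)    [distributive law]
= (-48ab - 99a + 54a² + 56b + 42)(-3b + 6)(3b - 3a + 9)    [combine like terms]
= (144ab² - 288ab + 297ab - 594a - 162a²b + 324a² - 168b² + 336b - 126b + 252)(3b - 3a + 9)    [distributive law]
= (144ab² + 9ab - 594a - 162a²b + 324a² - 168b² + 210b + 252)(3b - 3a + 9)    [combine like terms]
= 432ab³ - 432a²b² + 1296ab² + 27ab² - 27a²b + 81ab - 1782ab + 1782a² - 5346a - 486a²b² + 486a³b - 1458a²b + 972a²b - 972a³ + 2916a² - 504b³ + 504ab² - 1512b² + 630b² - 630ab + 1890b + 756b - 756a + 2268    [distributive law]
= 432ab³ - 918a²b² + 1827ab² - 513a²b - 2331ab + 4698a² - 6102a + 486a³b - 972a³ - 504b³ - 882b² + 2646b + 2268    [combine like terms]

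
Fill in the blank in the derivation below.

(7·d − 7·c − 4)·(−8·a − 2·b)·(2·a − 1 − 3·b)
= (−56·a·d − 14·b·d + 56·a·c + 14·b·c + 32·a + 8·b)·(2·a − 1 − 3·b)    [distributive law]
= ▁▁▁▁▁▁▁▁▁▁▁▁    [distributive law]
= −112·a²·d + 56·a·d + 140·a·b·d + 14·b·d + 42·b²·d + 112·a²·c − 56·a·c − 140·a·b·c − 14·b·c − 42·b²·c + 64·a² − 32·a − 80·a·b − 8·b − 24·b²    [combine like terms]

After distributive law, the bracketed line is:

−112·a²·d + 56·a·d + 168·a·b·d − 28·a·b·d + 14·b·d + 42·b²·d + 112·a²·c − 56·a·c − 168·a·b·c + 28·a·b·c − 14·b·c − 42·b²·c + 64·a² − 32·a − 96·a·b + 16·a·b − 8·b − 24·b²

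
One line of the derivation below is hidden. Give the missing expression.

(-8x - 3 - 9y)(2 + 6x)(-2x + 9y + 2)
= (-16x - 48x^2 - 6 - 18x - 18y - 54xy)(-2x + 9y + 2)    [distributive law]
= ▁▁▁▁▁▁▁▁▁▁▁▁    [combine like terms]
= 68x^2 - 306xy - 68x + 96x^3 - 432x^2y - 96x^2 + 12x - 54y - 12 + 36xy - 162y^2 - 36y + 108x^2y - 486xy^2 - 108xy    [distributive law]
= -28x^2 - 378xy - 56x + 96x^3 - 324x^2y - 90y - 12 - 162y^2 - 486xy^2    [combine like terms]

By combine like terms:

(-34x - 48x^2 - 6 - 18y - 54xy)(-2x + 9y + 2)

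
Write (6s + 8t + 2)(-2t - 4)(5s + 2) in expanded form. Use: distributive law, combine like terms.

-60s^2t - 204st - 120s^2 - 88s - 80st^2 - 32t^2 - 72t - 16

(6s + 8t + 2)(-2t - 4)(5s + 2)
= (-12st - 24s - 16t^2 - 32t - 4t - 8)(5s + 2)    [distributive law]
= (-12st - 24s - 16t^2 - 36t - 8)(5s + 2)    [combine like terms]
= -60s^2t - 24st - 120s^2 - 48s - 80st^2 - 32t^2 - 180st - 72t - 40s - 16    [distributive law]
= -60s^2t - 204st - 120s^2 - 88s - 80st^2 - 32t^2 - 72t - 16    [combine like terms]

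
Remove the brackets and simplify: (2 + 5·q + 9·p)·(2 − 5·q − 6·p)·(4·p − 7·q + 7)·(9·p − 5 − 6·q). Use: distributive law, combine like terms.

(2 + 5·q + 9·p)·(2 − 5·q − 6·p)·(4·p − 7·q + 7)·(9·p − 5 − 6·q)
= (4 − 10·q − 12·p + 10·q − 25·q^2 − 30·p·q + 18·p − 45·p·q − 54·p^2)·(4·p − 7·q + 7)·(9·p − 5 − 6·q)    [distributive law]
= (4 + 6·p − 25·q^2 − 75·p·q − 54·p^2)·(4·p − 7·q + 7)·(9·p − 5 − 6·q)    [combine like terms]
= (16·p − 28·q + 28 + 24·p^2 − 42·p·q + 42·p − 100·p·q^2 + 175·q^3 − 175·q^2 − 300·p^2·q + 525·p·q^2 − 525·p·q − 216·p^3 + 378·p^2·q − 378·p^2)·(9·p − 5 − 6·q)    [distributive law]
= (58·p − 28·q + 28 − 354·p^2 − 567·p·q + 425·p·q^2 + 175·q^3 − 175·q^2 + 78·p^2·q − 216·p^3)·(9·p − 5 − 6·q)    [combine like terms]
= 522·p^2 − 290·p − 348·p·q − 252·p·q + 140·q + 168·q^2 + 252·p − 140 − 168·q − 3186·p^3 + 1770·p^2 + 2124·p^2·q − 5103·p^2·q + 2835·p·q + 3402·p·q^2 + 3825·p^2·q^2 − 2125·p·q^2 − 2550·p·q^3 + 1575·p·q^3 − 875·q^3 − 1050·q^4 − 1575·p·q^2 + 875·q^2 + 1050·q^3 + 702·p^3·q − 390·p^2·q − 468·p^2·q^2 − 1944·p^4 + 1080·p^3 + 1296·p^3·q    [distributive law]
= 2292·p^2 − 38·p + 2235·p·q − 28·q + 1043·q^2 − 140 − 2106·p^3 − 3369·p^2·q − 298·p·q^2 + 3357·p^2·q^2 − 975·p·q^3 + 175·q^3 − 1050·q^4 + 1998·p^3·q − 1944·p^4    [combine like terms]

2292·p^2 − 38·p + 2235·p·q − 28·q + 1043·q^2 − 140 − 2106·p^3 − 3369·p^2·q − 298·p·q^2 + 3357·p^2·q^2 − 975·p·q^3 + 175·q^3 − 1050·q^4 + 1998·p^3·q − 1944·p^4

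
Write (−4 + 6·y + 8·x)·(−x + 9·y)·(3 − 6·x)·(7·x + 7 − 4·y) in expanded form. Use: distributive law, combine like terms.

(−4 + 6·y + 8·x)·(−x + 9·y)·(3 − 6·x)·(7·x + 7 − 4·y)
= (4·x − 36·y − 6·x·y + 54·y² − 8·x² + 72·x·y)·(3 − 6·x)·(7·x + 7 − 4·y)    [distributive law]
= (4·x − 36·y + 66·x·y + 54·y² − 8·x²)·(3 − 6·x)·(7·x + 7 − 4·y)    [combine like terms]
= (12·x − 24·x² − 108·y + 216·x·y + 198·x·y − 396·x²·y + 162·y² − 324·x·y² − 24·x² + 48·x³)·(7·x + 7 − 4·y)    [distributive law]
= (12·x − 48·x² − 108·y + 414·x·y − 396·x²·y + 162·y² − 324·x·y² + 48·x³)·(7·x + 7 − 4·y)    [combine like terms]
= 84·x² + 84·x − 48·x·y − 336·x³ − 336·x² + 192·x²·y − 756·x·y − 756·y + 432·y² + 2898·x²·y + 2898·x·y − 1656·x·y² − 2772·x³·y − 2772·x²·y + 1584·x²·y² + 1134·x·y² + 1134·y² − 648·y³ − 2268·x²·y² − 2268·x·y² + 1296·x·y³ + 336·x⁴ + 336·x³ − 192·x³·y    [distributive law]
= −252·x² + 84·x + 2094·x·y + 318·x²·y − 756·y + 1566·y² − 2790·x·y² − 2964·x³·y − 684·x²·y² − 648·y³ + 1296·x·y³ + 336·x⁴    [combine like terms]

−252·x² + 84·x + 2094·x·y + 318·x²·y − 756·y + 1566·y² − 2790·x·y² − 2964·x³·y − 684·x²·y² − 648·y³ + 1296·x·y³ + 336·x⁴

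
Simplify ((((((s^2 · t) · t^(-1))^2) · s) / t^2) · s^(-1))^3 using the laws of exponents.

((((((s^2 · t) · t^(-1))^2) · s) / t^2) · s^(-1))^3
= ((((((s^2 · t) · t^(-1))^2) · s) / t^2)^3) · ((s^(-1))^3)    [power of a product]
= ((((((s^2 · t) · t^(-1))^2) · s)^3) / ((t^2)^3)) · ((s^(-1))^3)    [power of a quotient]
= ((((((s^2 · t) · t^(-1))^2)^3) · (s^3)) / ((t^2)^3)) · ((s^(-1))^3)    [power of a product]
= (((((s^2 · t) · t^(-1))^6) · (s^3)) / ((t^2)^3)) · ((s^(-1))^3)    [power of a power]
= (((((s^2 · t)^6) · ((t^(-1))^6)) · (s^3)) / ((t^2)^3)) · ((s^(-1))^3)    [power of a product]
= ((((((s^2)^6) · (t^6)) · ((t^(-1))^6)) · (s^3)) / ((t^2)^3)) · ((s^(-1))^3)    [power of a product]
= ((((s^12 · (t^6)) · ((t^(-1))^6)) · (s^3)) / ((t^2)^3)) · ((s^(-1))^3)    [power of a power]
= ((((s^12 · t^6) · t^(-6)) · (s^3)) / ((t^2)^3)) · ((s^(-1))^3)    [power of a power]
= ((((s^12 · t^6) · t^(-6)) · s^3) / t^6) · ((s^(-1))^3)    [power of a power]
= ((((s^12 · t^6) · t^(-6)) · s^3) / t^6) · s^(-3)    [power of a power]
= s^12t^(-6)    [quotient of powers; product of powers]

s^12t^(-6)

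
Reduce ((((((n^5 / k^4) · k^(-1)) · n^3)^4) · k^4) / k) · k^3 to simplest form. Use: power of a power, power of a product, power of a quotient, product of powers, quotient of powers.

k^(-14)n^32

((((((n^5 / k^4) · k^(-1)) · n^3)^4) · k^4) / k) · k^3
= ((((((n^5 / k^4) · k^(-1))^4) · ((n^3)^4)) · k^4) / k) · k^3    [power of a product]
= ((((((n^5 / k^4)^4) · ((k^(-1))^4)) · ((n^3)^4)) · k^4) / k) · k^3    [power of a product]
= (((((((n^5)^4) / ((k^4)^4)) · ((k^(-1))^4)) · ((n^3)^4)) · k^4) / k) · k^3    [power of a quotient]
= (((((n^20 / ((k^4)^4)) · ((k^(-1))^4)) · ((n^3)^4)) · k^4) / k) · k^3    [power of a power]
= (((((n^20 / k^16) · ((k^(-1))^4)) · ((n^3)^4)) · k^4) / k) · k^3    [power of a power]
= (((((n^20 / k^16) · k^(-4)) · ((n^3)^4)) · k^4) / k) · k^3    [power of a power]
= (((((n^20 / k^16) · k^(-4)) · n^12) · k^4) / k) · k^3    [power of a power]
= k^(-14)n^32    [quotient of powers; product of powers]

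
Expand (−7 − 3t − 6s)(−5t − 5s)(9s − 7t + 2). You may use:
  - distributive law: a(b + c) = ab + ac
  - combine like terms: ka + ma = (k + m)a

160st − 215t^2 + 70t + 375s^2 + 70s − 180st^2 − 105t^3 + 195s^2t + 270s^3

(−7 − 3t − 6s)(−5t − 5s)(9s − 7t + 2)
= (35t + 35s + 15t^2 + 15st + 30st + 30s^2)(9s − 7t + 2)    [distributive law]
= (35t + 35s + 15t^2 + 45st + 30s^2)(9s − 7t + 2)    [combine like terms]
= 315st − 245t^2 + 70t + 315s^2 − 245st + 70s + 135st^2 − 105t^3 + 30t^2 + 405s^2t − 315st^2 + 90st + 270s^3 − 210s^2t + 60s^2    [distributive law]
= 160st − 215t^2 + 70t + 375s^2 + 70s − 180st^2 − 105t^3 + 195s^2t + 270s^3    [combine like terms]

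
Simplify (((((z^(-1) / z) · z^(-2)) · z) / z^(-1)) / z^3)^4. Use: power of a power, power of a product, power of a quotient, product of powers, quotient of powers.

z^(-20)

(((((z^(-1) / z) · z^(-2)) · z) / z^(-1)) / z^3)^4
= (((((z^(-1) / z) · z^(-2)) · z) / z^(-1))^4) / ((z^3)^4)    [power of a quotient]
= (((((z^(-1) / z) · z^(-2)) · z)^4) / ((z^(-1))^4)) / ((z^3)^4)    [power of a quotient]
= (((((z^(-1) / z) · z^(-2))^4) · (z^4)) / ((z^(-1))^4)) / ((z^3)^4)    [power of a product]
= (((((z^(-1) / z)^4) · ((z^(-2))^4)) · (z^4)) / ((z^(-1))^4)) / ((z^3)^4)    [power of a product]
= ((((((z^(-1))^4) / (z^4)) · ((z^(-2))^4)) · (z^4)) / ((z^(-1))^4)) / ((z^3)^4)    [power of a quotient]
= ((((z^(-4) / (z^4)) · ((z^(-2))^4)) · (z^4)) / ((z^(-1))^4)) / ((z^3)^4)    [power of a power]
= (((z^(-8) · ((z^(-2))^4)) · (z^4)) / ((z^(-1))^4)) / ((z^3)^4)    [quotient of powers]
= (((z^(-8) · z^(-8)) · (z^4)) / ((z^(-1))^4)) / ((z^3)^4)    [power of a power]
= ((z^(-16) · (z^4)) / ((z^(-1))^4)) / ((z^3)^4)    [product of powers]
= (z^(-12) / ((z^(-1))^4)) / ((z^3)^4)    [product of powers]
= (z^(-12) / z^(-4)) / ((z^3)^4)    [power of a power]
= z^(-8) / ((z^3)^4)    [quotient of powers]
= z^(-8) / z^12    [power of a power]
= z^(-20)    [quotient of powers]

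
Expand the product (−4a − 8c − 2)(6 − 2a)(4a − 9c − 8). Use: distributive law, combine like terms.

−144a^2 − 140ac + 112a + 32a^3 − 8a^2c + 432c^2 + 492c − 144ac^2 + 96

(−4a − 8c − 2)(6 − 2a)(4a − 9c − 8)
= (−24a + 8a^2 − 48c + 16ac − 12 + 4a)(4a − 9c − 8)    [distributive law]
= (−20a + 8a^2 − 48c + 16ac − 12)(4a − 9c − 8)    [combine like terms]
= −80a^2 + 180ac + 160a + 32a^3 − 72a^2c − 64a^2 − 192ac + 432c^2 + 384c + 64a^2c − 144ac^2 − 128ac − 48a + 108c + 96    [distributive law]
= −144a^2 − 140ac + 112a + 32a^3 − 8a^2c + 432c^2 + 492c − 144ac^2 + 96    [combine like terms]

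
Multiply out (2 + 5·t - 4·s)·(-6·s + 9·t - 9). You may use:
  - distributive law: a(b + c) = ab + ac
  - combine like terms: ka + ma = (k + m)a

24·s - 27·t - 18 - 66·s·t + 45·t² + 24·s²

(2 + 5·t - 4·s)·(-6·s + 9·t - 9)
= -12·s + 18·t - 18 - 30·s·t + 45·t² - 45·t + 24·s² - 36·s·t + 36·s    [distributive law]
= 24·s - 27·t - 18 - 66·s·t + 45·t² + 24·s²    [combine like terms]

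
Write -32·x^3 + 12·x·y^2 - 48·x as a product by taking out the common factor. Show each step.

4·x(-8·x^2 + 3·y^2 - 12)

-32·x^3 + 12·x·y^2 - 48·x
= 4(-8·x^3 + 3·x·y^2 - 12·x)    [factor out 4]
= 4·x(-8·x^2 + 3·y^2 - 12)    [factor out x]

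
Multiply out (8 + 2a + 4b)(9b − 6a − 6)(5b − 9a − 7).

−12b^2 − 690ab − 576b + 624a^2 + 852a + 336 − 354ab^2 − 6a^2b + 108a^3 + 180b^3

(8 + 2a + 4b)(9b − 6a − 6)(5b − 9a − 7)
= (72b − 48a − 48 + 18ab − 12a^2 − 12a + 36b^2 − 24ab − 24b)(5b − 9a − 7)    [distributive law]
= (48b − 60a − 48 − 6ab − 12a^2 + 36b^2)(5b − 9a − 7)    [combine like terms]
= 240b^2 − 432ab − 336b − 300ab + 540a^2 + 420a − 240b + 432a + 336 − 30ab^2 + 54a^2b + 42ab − 60a^2b + 108a^3 + 84a^2 + 180b^3 − 324ab^2 − 252b^2    [distributive law]
= −12b^2 − 690ab − 576b + 624a^2 + 852a + 336 − 354ab^2 − 6a^2b + 108a^3 + 180b^3    [combine like terms]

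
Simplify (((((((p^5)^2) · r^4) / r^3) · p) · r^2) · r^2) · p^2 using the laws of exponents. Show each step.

(((((((p^5)^2) · r^4) / r^3) · p) · r^2) · r^2) · p^2
= (((((p^10 · r^4) / r^3) · p) · r^2) · r^2) · p^2    [power of a power]
= p^13·r^5    [quotient of powers; product of powers]

p^13·r^5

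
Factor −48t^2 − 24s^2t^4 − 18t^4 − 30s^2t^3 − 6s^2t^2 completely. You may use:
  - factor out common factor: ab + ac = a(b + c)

6t^2(−8 − 4s^2t^2 − 3t^2 − 5s^2t − s^2)

−48t^2 − 24s^2t^4 − 18t^4 − 30s^2t^3 − 6s^2t^2
= 6(−8t^2 − 4s^2t^4 − 3t^4 − 5s^2t^3 − s^2t^2)    [factor out 6]
= 6t^2(−8 − 4s^2t^2 − 3t^2 − 5s^2t − s^2)    [factor out t^2]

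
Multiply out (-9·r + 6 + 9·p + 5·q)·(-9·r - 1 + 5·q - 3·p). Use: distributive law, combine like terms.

81·r^2 - 45·r - 90·q·r - 54·p·r - 6 + 25·q - 27·p + 30·p·q - 27·p^2 + 25·q^2

(-9·r + 6 + 9·p + 5·q)·(-9·r - 1 + 5·q - 3·p)
= 81·r^2 + 9·r - 45·q·r + 27·p·r - 54·r - 6 + 30·q - 18·p - 81·p·r - 9·p + 45·p·q - 27·p^2 - 45·q·r - 5·q + 25·q^2 - 15·p·q    [distributive law]
= 81·r^2 - 45·r - 90·q·r - 54·p·r - 6 + 25·q - 27·p + 30·p·q - 27·p^2 + 25·q^2    [combine like terms]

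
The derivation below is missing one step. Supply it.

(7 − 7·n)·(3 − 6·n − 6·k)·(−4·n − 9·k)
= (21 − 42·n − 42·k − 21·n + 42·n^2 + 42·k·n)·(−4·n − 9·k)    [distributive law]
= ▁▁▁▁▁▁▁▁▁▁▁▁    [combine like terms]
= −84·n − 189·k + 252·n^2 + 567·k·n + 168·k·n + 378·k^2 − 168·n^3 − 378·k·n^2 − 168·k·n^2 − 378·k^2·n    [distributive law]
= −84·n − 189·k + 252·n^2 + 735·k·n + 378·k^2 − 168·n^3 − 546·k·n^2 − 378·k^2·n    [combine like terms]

Applying combine like terms to the line above:

(21 − 63·n − 42·k + 42·n^2 + 42·k·n)·(−4·n − 9·k)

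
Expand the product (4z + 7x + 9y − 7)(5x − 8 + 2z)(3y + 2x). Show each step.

138xyz + 68x^2z − 138yz − 92xz + 24yz^2 + 16xz^2 + 195x^2y + 70x^3 − 417xy − 182x^2 + 135xy^2 − 216y^2 + 54y^2z + 168y + 112x

(4z + 7x + 9y − 7)(5x − 8 + 2z)(3y + 2x)
= (20xz − 32z + 8z^2 + 35x^2 − 56x + 14xz + 45xy − 72y + 18yz − 35x + 56 − 14z)(3y + 2x)    [distributive law]
= (34xz − 46z + 8z^2 + 35x^2 − 91x + 45xy − 72y + 18yz + 56)(3y + 2x)    [combine like terms]
= 102xyz + 68x^2z − 138yz − 92xz + 24yz^2 + 16xz^2 + 105x^2y + 70x^3 − 273xy − 182x^2 + 135xy^2 + 90x^2y − 216y^2 − 144xy + 54y^2z + 36xyz + 168y + 112x    [distributive law]
= 138xyz + 68x^2z − 138yz − 92xz + 24yz^2 + 16xz^2 + 195x^2y + 70x^3 − 417xy − 182x^2 + 135xy^2 − 216y^2 + 54y^2z + 168y + 112x    [combine like terms]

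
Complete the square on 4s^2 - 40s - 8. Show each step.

4(s - 5)^2 - 108

4s^2 - 40s - 8
= 4(s^2 - 10s) - 8    [factor out 4 from the s-terms]
= 4(s^2 - 10s + 25 - 25) - 8    [add and subtract 25 inside the bracket]
= 4(s - 5)^2 - 100 - 8    [perfect-square identity]
= 4(s - 5)^2 - 108    [combine constants]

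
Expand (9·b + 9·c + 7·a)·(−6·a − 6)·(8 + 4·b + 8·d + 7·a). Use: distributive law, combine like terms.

(9·b + 9·c + 7·a)·(−6·a − 6)·(8 + 4·b + 8·d + 7·a)
= (−54·a·b − 54·b − 54·a·c − 54·c − 42·a^2 − 42·a)·(8 + 4·b + 8·d + 7·a)    [distributive law]
= −432·a·b − 216·a·b^2 − 432·a·b·d − 378·a^2·b − 432·b − 216·b^2 − 432·b·d − 378·a·b − 432·a·c − 216·a·b·c − 432·a·c·d − 378·a^2·c − 432·c − 216·b·c − 432·c·d − 378·a·c − 336·a^2 − 168·a^2·b − 336·a^2·d − 294·a^3 − 336·a − 168·a·b − 336·a·d − 294·a^2    [distributive law]
= −978·a·b − 216·a·b^2 − 432·a·b·d − 546·a^2·b − 432·b − 216·b^2 − 432·b·d − 810·a·c − 216·a·b·c − 432·a·c·d − 378·a^2·c − 432·c − 216·b·c − 432·c·d − 630·a^2 − 336·a^2·d − 294·a^3 − 336·a − 336·a·d    [combine like terms]

−978·a·b − 216·a·b^2 − 432·a·b·d − 546·a^2·b − 432·b − 216·b^2 − 432·b·d − 810·a·c − 216·a·b·c − 432·a·c·d − 378·a^2·c − 432·c − 216·b·c − 432·c·d − 630·a^2 − 336·a^2·d − 294·a^3 − 336·a − 336·a·d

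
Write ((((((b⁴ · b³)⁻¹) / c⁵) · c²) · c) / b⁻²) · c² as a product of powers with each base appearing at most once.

b⁻⁵

((((((b⁴ · b³)⁻¹) / c⁵) · c²) · c) / b⁻²) · c²
= (((((((b⁴)⁻¹) · ((b³)⁻¹)) / c⁵) · c²) · c) / b⁻²) · c²    [power of a product]
= (((((b⁻⁴ · ((b³)⁻¹)) / c⁵) · c²) · c) / b⁻²) · c²    [power of a power]
= (((((b⁻⁴ · b⁻³) / c⁵) · c²) · c) / b⁻²) · c²    [power of a power]
= ((((b⁻⁷ / c⁵) · c²) · c) / b⁻²) · c²    [product of powers]
= b⁻⁵    [quotient of powers; product of powers]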